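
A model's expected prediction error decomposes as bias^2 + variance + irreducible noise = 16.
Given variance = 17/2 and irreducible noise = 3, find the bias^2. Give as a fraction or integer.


Total error = bias^2 + variance + irreducible noise. So bias^2 = 16 - 17/2 - 3 = 9/2.

9/2


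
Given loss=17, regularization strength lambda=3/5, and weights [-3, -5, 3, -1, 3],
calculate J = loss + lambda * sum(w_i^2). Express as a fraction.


L2 sq norm = sum(w^2) = 53. J = 17 + 3/5 * 53 = 244/5.

244/5


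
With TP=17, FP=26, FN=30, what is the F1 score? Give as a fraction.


Precision = 17/43 = 17/43. Recall = 17/47 = 17/47. F1 = 2*P*R/(P+R) = 17/45.

17/45


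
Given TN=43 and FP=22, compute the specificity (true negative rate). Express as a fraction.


Specificity = TN / (TN + FP) = 43 / 65 = 43/65.

43/65


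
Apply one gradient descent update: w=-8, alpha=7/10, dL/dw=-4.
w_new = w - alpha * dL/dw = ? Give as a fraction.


w_new = -8 - 7/10 * -4 = -8 - -14/5 = -26/5.

-26/5


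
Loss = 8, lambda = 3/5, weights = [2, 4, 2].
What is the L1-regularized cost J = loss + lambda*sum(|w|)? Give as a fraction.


L1 norm = sum(|w|) = 8. J = 8 + 3/5 * 8 = 64/5.

64/5


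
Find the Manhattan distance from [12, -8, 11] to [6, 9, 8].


d = sum of absolute differences: |12-6|=6 + |-8-9|=17 + |11-8|=3 = 26.

26


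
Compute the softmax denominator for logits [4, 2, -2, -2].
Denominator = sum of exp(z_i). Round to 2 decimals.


Denom = e^4=54.5982 + e^2=7.3891 + e^-2=0.1353 + e^-2=0.1353. Sum = 62.2579, which rounds to 62.26.

62.26


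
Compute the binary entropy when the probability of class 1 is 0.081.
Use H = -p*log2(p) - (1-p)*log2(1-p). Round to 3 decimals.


H = -0.081*log2(0.081) - 0.919*log2(0.919) = 0.406.

0.406


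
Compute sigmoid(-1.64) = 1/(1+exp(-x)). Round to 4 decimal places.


sigma(-1.64) = 1/(1+e^(1.64)) = 1/(1+5.155170) = 1/6.155170 = 0.1625.

0.1625


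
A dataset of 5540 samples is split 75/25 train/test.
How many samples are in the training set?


Test set = 5540 * 25% = 1385. Training set = 5540 - 1385 = 4155.

4155


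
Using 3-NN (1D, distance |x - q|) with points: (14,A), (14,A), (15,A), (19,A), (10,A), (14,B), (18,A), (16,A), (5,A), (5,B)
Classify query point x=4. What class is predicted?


Distances: |14-4|=10, |14-4|=10, |15-4|=11, |19-4|=15, |10-4|=6, |14-4|=10, |18-4|=14, |16-4|=12, |5-4|=1, |5-4|=1. 3 nearest: (5,A), (5,B), (10,A). Counts: {'A': 2, 'B': 1}. Majority class: A.

A


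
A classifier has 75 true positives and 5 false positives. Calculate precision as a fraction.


Precision = TP / (TP + FP) = 75 / 80 = 15/16.

15/16


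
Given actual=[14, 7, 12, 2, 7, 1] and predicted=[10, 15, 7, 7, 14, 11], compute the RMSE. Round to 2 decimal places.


MSE = 46.5000. RMSE = sqrt(46.5000) = 6.82.

6.82


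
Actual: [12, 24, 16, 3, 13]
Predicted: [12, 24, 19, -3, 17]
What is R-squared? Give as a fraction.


Mean(y) = 68/5. SS_res = 61. SS_tot = 1146/5. R^2 = 1 - 61/(1146/5) = 841/1146.

841/1146


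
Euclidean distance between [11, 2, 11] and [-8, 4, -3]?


d = sqrt(sum of squared differences). (11--8)^2=361, (2-4)^2=4, (11--3)^2=196. Sum = 561.

sqrt(561)


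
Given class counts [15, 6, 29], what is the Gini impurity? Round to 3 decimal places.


Total = 50. Proportions: 15/50, 6/50, 29/50. sum(p_i^2) = 0.4408. Gini = 1 - 0.4408 = 0.5592, which rounds to 0.559.

0.559


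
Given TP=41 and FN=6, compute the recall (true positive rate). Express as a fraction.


Recall = TP / (TP + FN) = 41 / 47 = 41/47.

41/47


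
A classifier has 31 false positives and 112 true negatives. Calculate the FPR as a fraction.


FPR = FP / (FP + TN) = 31 / 143 = 31/143.

31/143


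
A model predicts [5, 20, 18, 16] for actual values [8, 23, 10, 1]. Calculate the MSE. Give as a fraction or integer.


MSE = (1/4) * ((8-5)^2=9 + (23-20)^2=9 + (10-18)^2=64 + (1-16)^2=225). Sum = 307. MSE = 307/4.

307/4


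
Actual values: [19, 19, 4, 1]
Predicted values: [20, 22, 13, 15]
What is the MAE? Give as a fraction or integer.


MAE = (1/4) * (|19-20|=1 + |19-22|=3 + |4-13|=9 + |1-15|=14). Sum = 27. MAE = 27/4.

27/4


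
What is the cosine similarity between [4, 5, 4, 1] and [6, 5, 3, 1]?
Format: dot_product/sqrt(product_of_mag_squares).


dot = 62. |a|^2 = 58, |b|^2 = 71. cos = 62/sqrt(4118).

62/sqrt(4118)


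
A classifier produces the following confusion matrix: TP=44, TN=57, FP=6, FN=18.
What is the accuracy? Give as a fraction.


Accuracy = (TP + TN) / (TP + TN + FP + FN) = (44 + 57) / 125 = 101/125.

101/125


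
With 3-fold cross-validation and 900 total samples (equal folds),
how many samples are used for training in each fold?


Each validation fold has 900/3 = 300 samples. Training set = 900 - 300 = 600.

600


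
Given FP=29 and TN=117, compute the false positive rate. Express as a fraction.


FPR = FP / (FP + TN) = 29 / 146 = 29/146.

29/146


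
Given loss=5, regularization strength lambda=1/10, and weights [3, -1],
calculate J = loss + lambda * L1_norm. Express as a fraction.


L1 norm = sum(|w|) = 4. J = 5 + 1/10 * 4 = 27/5.

27/5


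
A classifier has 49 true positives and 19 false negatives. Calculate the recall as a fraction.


Recall = TP / (TP + FN) = 49 / 68 = 49/68.

49/68


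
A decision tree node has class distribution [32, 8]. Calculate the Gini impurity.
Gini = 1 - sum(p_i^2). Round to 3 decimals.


Total = 40. Proportions: 32/40, 8/40. sum(p_i^2) = 0.6800. Gini = 1 - 0.6800 = 0.3200, which rounds to 0.320.

0.320


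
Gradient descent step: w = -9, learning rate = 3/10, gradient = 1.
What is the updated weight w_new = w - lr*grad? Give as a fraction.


w_new = -9 - 3/10 * 1 = -9 - 3/10 = -93/10.

-93/10


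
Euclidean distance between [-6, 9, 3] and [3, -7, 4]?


d = sqrt(sum of squared differences). (-6-3)^2=81, (9--7)^2=256, (3-4)^2=1. Sum = 338.

sqrt(338)


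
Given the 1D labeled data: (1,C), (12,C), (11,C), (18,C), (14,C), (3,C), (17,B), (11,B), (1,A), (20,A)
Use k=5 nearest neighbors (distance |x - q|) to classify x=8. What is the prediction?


Distances: |1-8|=7, |12-8|=4, |11-8|=3, |18-8|=10, |14-8|=6, |3-8|=5, |17-8|=9, |11-8|=3, |1-8|=7, |20-8|=12. 5 nearest: (11,B), (11,C), (12,C), (3,C), (14,C). Counts: {'B': 1, 'C': 4}. Majority class: C.

C


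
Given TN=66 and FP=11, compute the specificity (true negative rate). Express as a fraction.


Specificity = TN / (TN + FP) = 66 / 77 = 6/7.

6/7


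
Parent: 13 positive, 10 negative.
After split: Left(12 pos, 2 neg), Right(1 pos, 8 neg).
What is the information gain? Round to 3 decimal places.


H(parent) = 0.9877. H(left) = 0.5917, H(right) = 0.5033. Weighted = (14/23)*0.5917 + (9/23)*0.5033 = 0.5571. IG = 0.9877 - 0.5571 = 0.4306, which rounds to 0.431.

0.431


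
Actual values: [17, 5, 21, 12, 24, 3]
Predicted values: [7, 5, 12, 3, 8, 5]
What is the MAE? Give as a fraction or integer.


MAE = (1/6) * (|17-7|=10 + |5-5|=0 + |21-12|=9 + |12-3|=9 + |24-8|=16 + |3-5|=2). Sum = 46. MAE = 23/3.

23/3


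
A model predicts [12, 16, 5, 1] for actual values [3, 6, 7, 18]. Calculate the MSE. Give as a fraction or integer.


MSE = (1/4) * ((3-12)^2=81 + (6-16)^2=100 + (7-5)^2=4 + (18-1)^2=289). Sum = 474. MSE = 237/2.

237/2


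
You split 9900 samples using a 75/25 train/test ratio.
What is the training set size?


Test set = 9900 * 25% = 2475. Training set = 9900 - 2475 = 7425.

7425


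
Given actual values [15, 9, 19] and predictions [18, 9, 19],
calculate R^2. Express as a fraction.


Mean(y) = 43/3. SS_res = 9. SS_tot = 152/3. R^2 = 1 - 9/(152/3) = 125/152.

125/152


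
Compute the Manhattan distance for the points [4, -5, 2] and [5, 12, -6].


d = sum of absolute differences: |4-5|=1 + |-5-12|=17 + |2--6|=8 = 26.

26


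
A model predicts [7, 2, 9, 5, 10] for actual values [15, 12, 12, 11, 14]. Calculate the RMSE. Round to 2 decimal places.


MSE = 45.0000. RMSE = sqrt(45.0000) = 6.71.

6.71


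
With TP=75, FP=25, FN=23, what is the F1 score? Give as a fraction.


Precision = 75/100 = 3/4. Recall = 75/98 = 75/98. F1 = 2*P*R/(P+R) = 25/33.

25/33


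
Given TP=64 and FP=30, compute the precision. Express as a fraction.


Precision = TP / (TP + FP) = 64 / 94 = 32/47.

32/47


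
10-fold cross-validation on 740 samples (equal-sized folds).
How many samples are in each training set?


Each validation fold has 740/10 = 74 samples. Training set = 740 - 74 = 666.

666


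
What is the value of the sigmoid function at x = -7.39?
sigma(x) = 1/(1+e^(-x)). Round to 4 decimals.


sigma(-7.39) = 1/(1+e^(7.39)) = 1/(1+1619.706113) = 1/1620.706113 = 0.0006.

0.0006


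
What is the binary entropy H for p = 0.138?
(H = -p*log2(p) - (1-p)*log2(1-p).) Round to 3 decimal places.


H = -0.138*log2(0.138) - 0.862*log2(0.862) = 0.579.

0.579


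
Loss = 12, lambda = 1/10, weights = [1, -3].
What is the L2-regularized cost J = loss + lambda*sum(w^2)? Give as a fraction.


L2 sq norm = sum(w^2) = 10. J = 12 + 1/10 * 10 = 13.

13


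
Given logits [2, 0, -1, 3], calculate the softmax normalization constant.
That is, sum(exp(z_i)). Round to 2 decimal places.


Denom = e^2=7.3891 + e^0=1.0000 + e^-1=0.3679 + e^3=20.0855. Sum = 28.8425, which rounds to 28.84.

28.84


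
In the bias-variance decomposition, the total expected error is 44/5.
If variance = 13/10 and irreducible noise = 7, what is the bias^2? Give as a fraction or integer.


Total error = bias^2 + variance + irreducible noise. So bias^2 = 44/5 - 13/10 - 7 = 1/2.

1/2


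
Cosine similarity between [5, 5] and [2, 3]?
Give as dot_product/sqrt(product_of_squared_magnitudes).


dot = 25. |a|^2 = 50, |b|^2 = 13. cos = 25/sqrt(650).

25/sqrt(650)


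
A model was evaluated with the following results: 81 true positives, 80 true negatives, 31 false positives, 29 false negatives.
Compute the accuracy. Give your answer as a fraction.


Accuracy = (TP + TN) / (TP + TN + FP + FN) = (81 + 80) / 221 = 161/221.

161/221


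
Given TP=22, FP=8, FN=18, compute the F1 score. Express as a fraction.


Precision = 22/30 = 11/15. Recall = 22/40 = 11/20. F1 = 2*P*R/(P+R) = 22/35.

22/35


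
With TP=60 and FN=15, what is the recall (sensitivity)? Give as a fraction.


Recall = TP / (TP + FN) = 60 / 75 = 4/5.

4/5


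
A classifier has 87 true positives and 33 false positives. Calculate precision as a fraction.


Precision = TP / (TP + FP) = 87 / 120 = 29/40.

29/40


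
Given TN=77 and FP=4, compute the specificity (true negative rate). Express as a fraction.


Specificity = TN / (TN + FP) = 77 / 81 = 77/81.

77/81


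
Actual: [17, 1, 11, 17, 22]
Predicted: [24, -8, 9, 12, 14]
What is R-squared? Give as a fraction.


Mean(y) = 68/5. SS_res = 223. SS_tot = 1296/5. R^2 = 1 - 223/(1296/5) = 181/1296.

181/1296


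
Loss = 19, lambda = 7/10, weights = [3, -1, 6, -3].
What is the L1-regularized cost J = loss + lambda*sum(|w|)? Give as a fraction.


L1 norm = sum(|w|) = 13. J = 19 + 7/10 * 13 = 281/10.

281/10


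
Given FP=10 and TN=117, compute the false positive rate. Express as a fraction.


FPR = FP / (FP + TN) = 10 / 127 = 10/127.

10/127


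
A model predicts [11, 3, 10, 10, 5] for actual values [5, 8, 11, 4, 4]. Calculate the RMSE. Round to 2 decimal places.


MSE = 19.8000. RMSE = sqrt(19.8000) = 4.45.

4.45


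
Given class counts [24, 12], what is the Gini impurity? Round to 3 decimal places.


Total = 36. Proportions: 24/36, 12/36. sum(p_i^2) = 0.5556. Gini = 1 - 0.5556 = 0.4444, which rounds to 0.444.

0.444


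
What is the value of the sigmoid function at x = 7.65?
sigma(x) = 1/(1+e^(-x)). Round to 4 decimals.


sigma(7.65) = 1/(1+e^(-7.65)) = 1/(1+0.000476) = 1/1.000476 = 0.9995.

0.9995


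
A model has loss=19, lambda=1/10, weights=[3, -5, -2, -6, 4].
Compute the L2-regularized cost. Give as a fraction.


L2 sq norm = sum(w^2) = 90. J = 19 + 1/10 * 90 = 28.

28


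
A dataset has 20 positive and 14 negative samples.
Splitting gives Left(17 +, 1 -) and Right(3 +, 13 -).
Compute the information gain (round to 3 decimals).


H(parent) = 0.9774. H(left) = 0.3095, H(right) = 0.6962. Weighted = (18/34)*0.3095 + (16/34)*0.6962 = 0.4915. IG = 0.9774 - 0.4915 = 0.4859, which rounds to 0.486.

0.486


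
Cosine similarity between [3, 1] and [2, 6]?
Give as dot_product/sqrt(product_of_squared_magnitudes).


dot = 12. |a|^2 = 10, |b|^2 = 40. cos = 12/sqrt(400).

12/sqrt(400)


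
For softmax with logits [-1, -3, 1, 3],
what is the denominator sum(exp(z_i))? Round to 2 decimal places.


Denom = e^-1=0.3679 + e^-3=0.0498 + e^1=2.7183 + e^3=20.0855. Sum = 23.2215, which rounds to 23.22.

23.22


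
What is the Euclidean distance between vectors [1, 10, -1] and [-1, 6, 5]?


d = sqrt(sum of squared differences). (1--1)^2=4, (10-6)^2=16, (-1-5)^2=36. Sum = 56.

sqrt(56)


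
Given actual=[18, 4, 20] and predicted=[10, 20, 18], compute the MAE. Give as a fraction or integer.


MAE = (1/3) * (|18-10|=8 + |4-20|=16 + |20-18|=2). Sum = 26. MAE = 26/3.

26/3


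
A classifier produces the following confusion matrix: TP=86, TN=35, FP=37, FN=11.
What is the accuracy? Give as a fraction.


Accuracy = (TP + TN) / (TP + TN + FP + FN) = (86 + 35) / 169 = 121/169.

121/169


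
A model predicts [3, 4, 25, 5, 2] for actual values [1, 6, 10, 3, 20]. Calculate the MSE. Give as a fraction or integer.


MSE = (1/5) * ((1-3)^2=4 + (6-4)^2=4 + (10-25)^2=225 + (3-5)^2=4 + (20-2)^2=324). Sum = 561. MSE = 561/5.

561/5


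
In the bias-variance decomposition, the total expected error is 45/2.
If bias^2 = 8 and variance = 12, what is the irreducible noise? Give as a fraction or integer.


Total error = bias^2 + variance + irreducible noise. So irreducible noise = 45/2 - 8 - 12 = 5/2.

5/2


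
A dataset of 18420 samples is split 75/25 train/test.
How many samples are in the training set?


Test set = 18420 * 25% = 4605. Training set = 18420 - 4605 = 13815.

13815


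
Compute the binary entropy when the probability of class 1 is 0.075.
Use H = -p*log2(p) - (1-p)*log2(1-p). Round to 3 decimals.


H = -0.075*log2(0.075) - 0.925*log2(0.925) = 0.384.

0.384


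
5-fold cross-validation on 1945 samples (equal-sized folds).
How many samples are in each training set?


Each validation fold has 1945/5 = 389 samples. Training set = 1945 - 389 = 1556.

1556


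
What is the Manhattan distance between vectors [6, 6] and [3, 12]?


d = sum of absolute differences: |6-3|=3 + |6-12|=6 = 9.

9


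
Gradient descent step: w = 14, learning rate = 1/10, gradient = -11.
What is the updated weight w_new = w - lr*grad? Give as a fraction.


w_new = 14 - 1/10 * -11 = 14 - -11/10 = 151/10.

151/10


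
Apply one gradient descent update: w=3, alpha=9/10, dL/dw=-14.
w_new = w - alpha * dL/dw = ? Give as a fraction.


w_new = 3 - 9/10 * -14 = 3 - -63/5 = 78/5.

78/5


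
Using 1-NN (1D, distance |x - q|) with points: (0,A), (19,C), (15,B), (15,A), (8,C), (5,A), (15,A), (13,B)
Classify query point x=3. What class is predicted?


Distances: |0-3|=3, |19-3|=16, |15-3|=12, |15-3|=12, |8-3|=5, |5-3|=2, |15-3|=12, |13-3|=10. 1 nearest: (5,A). Counts: {'A': 1}. Majority class: A.

A


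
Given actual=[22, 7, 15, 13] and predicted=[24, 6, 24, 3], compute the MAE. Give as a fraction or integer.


MAE = (1/4) * (|22-24|=2 + |7-6|=1 + |15-24|=9 + |13-3|=10). Sum = 22. MAE = 11/2.

11/2


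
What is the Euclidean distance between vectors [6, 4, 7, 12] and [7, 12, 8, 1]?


d = sqrt(sum of squared differences). (6-7)^2=1, (4-12)^2=64, (7-8)^2=1, (12-1)^2=121. Sum = 187.

sqrt(187)


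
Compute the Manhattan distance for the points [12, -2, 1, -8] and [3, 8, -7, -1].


d = sum of absolute differences: |12-3|=9 + |-2-8|=10 + |1--7|=8 + |-8--1|=7 = 34.

34


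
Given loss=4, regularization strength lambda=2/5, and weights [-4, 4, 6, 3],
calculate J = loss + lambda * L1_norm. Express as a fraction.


L1 norm = sum(|w|) = 17. J = 4 + 2/5 * 17 = 54/5.

54/5


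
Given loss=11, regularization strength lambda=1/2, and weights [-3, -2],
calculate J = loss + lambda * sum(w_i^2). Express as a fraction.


L2 sq norm = sum(w^2) = 13. J = 11 + 1/2 * 13 = 35/2.

35/2


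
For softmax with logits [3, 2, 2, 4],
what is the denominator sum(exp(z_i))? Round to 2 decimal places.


Denom = e^3=20.0855 + e^2=7.3891 + e^2=7.3891 + e^4=54.5982. Sum = 89.4619, which rounds to 89.46.

89.46


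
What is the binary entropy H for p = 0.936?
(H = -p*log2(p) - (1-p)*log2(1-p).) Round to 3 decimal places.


H = -0.936*log2(0.936) - 0.064*log2(0.064) = 0.343.

0.343


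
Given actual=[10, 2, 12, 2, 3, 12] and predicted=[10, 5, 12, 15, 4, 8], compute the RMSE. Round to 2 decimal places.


MSE = 32.5000. RMSE = sqrt(32.5000) = 5.70.

5.70


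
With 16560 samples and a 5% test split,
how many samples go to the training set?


Test set = 16560 * 5% = 828. Training set = 16560 - 828 = 15732.

15732


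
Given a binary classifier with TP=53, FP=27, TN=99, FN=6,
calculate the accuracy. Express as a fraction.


Accuracy = (TP + TN) / (TP + TN + FP + FN) = (53 + 99) / 185 = 152/185.

152/185


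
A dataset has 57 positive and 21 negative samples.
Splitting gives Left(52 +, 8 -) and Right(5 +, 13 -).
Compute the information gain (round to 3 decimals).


H(parent) = 0.8404. H(left) = 0.5665, H(right) = 0.8524. Weighted = (60/78)*0.5665 + (18/78)*0.8524 = 0.6325. IG = 0.8404 - 0.6325 = 0.2079, which rounds to 0.208.

0.208


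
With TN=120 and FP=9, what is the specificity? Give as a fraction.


Specificity = TN / (TN + FP) = 120 / 129 = 40/43.

40/43


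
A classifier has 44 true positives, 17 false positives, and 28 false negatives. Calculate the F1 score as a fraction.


Precision = 44/61 = 44/61. Recall = 44/72 = 11/18. F1 = 2*P*R/(P+R) = 88/133.

88/133


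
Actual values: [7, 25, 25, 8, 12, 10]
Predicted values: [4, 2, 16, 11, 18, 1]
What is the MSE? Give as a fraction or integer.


MSE = (1/6) * ((7-4)^2=9 + (25-2)^2=529 + (25-16)^2=81 + (8-11)^2=9 + (12-18)^2=36 + (10-1)^2=81). Sum = 745. MSE = 745/6.

745/6


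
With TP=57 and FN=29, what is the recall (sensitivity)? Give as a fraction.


Recall = TP / (TP + FN) = 57 / 86 = 57/86.

57/86


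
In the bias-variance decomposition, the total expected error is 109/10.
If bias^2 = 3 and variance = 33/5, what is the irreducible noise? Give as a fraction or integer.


Total error = bias^2 + variance + irreducible noise. So irreducible noise = 109/10 - 3 - 33/5 = 13/10.

13/10


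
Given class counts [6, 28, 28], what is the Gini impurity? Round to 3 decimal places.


Total = 62. Proportions: 6/62, 28/62, 28/62. sum(p_i^2) = 0.4173. Gini = 1 - 0.4173 = 0.5827, which rounds to 0.583.

0.583


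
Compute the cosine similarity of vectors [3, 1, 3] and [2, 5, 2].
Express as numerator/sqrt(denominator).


dot = 17. |a|^2 = 19, |b|^2 = 33. cos = 17/sqrt(627).

17/sqrt(627)


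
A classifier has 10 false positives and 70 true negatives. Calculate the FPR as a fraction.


FPR = FP / (FP + TN) = 10 / 80 = 1/8.

1/8


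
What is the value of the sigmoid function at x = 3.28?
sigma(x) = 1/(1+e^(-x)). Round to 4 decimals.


sigma(3.28) = 1/(1+e^(-3.28)) = 1/(1+0.037628) = 1/1.037628 = 0.9637.

0.9637


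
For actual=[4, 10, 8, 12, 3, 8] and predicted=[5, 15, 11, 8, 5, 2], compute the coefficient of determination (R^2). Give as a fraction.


Mean(y) = 15/2. SS_res = 91. SS_tot = 119/2. R^2 = 1 - 91/(119/2) = -9/17.

-9/17


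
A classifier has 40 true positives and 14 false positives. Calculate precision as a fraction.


Precision = TP / (TP + FP) = 40 / 54 = 20/27.

20/27


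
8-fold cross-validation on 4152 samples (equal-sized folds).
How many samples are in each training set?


Each validation fold has 4152/8 = 519 samples. Training set = 4152 - 519 = 3633.

3633


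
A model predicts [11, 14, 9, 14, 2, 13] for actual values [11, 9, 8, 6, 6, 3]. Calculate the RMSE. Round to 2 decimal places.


MSE = 34.3333. RMSE = sqrt(34.3333) = 5.86.

5.86


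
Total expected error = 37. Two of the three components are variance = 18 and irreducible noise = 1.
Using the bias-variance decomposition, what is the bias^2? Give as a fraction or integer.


Total error = bias^2 + variance + irreducible noise. So bias^2 = 37 - 18 - 1 = 18.

18


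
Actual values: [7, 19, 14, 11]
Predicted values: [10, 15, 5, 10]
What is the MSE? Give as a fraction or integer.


MSE = (1/4) * ((7-10)^2=9 + (19-15)^2=16 + (14-5)^2=81 + (11-10)^2=1). Sum = 107. MSE = 107/4.

107/4


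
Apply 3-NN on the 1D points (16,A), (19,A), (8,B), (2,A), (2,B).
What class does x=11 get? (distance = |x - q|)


Distances: |16-11|=5, |19-11|=8, |8-11|=3, |2-11|=9, |2-11|=9. 3 nearest: (8,B), (16,A), (19,A). Counts: {'B': 1, 'A': 2}. Majority class: A.

A


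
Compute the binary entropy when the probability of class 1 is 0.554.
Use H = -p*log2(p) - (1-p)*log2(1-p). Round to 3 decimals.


H = -0.554*log2(0.554) - 0.446*log2(0.446) = 0.992.

0.992


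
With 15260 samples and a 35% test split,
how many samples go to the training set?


Test set = 15260 * 35% = 5341. Training set = 15260 - 5341 = 9919.

9919


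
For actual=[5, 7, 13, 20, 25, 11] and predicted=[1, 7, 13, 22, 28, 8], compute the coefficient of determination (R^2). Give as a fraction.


Mean(y) = 27/2. SS_res = 38. SS_tot = 591/2. R^2 = 1 - 38/(591/2) = 515/591.

515/591


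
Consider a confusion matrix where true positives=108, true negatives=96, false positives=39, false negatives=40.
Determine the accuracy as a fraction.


Accuracy = (TP + TN) / (TP + TN + FP + FN) = (108 + 96) / 283 = 204/283.

204/283


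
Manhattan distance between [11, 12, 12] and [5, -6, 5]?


d = sum of absolute differences: |11-5|=6 + |12--6|=18 + |12-5|=7 = 31.

31


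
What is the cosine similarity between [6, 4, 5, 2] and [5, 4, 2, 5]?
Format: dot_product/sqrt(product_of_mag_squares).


dot = 66. |a|^2 = 81, |b|^2 = 70. cos = 66/sqrt(5670).

66/sqrt(5670)


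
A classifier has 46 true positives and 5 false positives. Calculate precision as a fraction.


Precision = TP / (TP + FP) = 46 / 51 = 46/51.

46/51


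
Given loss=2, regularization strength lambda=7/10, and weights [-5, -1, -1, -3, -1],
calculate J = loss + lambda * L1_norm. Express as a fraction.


L1 norm = sum(|w|) = 11. J = 2 + 7/10 * 11 = 97/10.

97/10


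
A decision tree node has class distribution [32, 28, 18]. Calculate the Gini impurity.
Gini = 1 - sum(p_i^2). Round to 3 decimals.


Total = 78. Proportions: 32/78, 28/78, 18/78. sum(p_i^2) = 0.3504. Gini = 1 - 0.3504 = 0.6496, which rounds to 0.650.

0.650


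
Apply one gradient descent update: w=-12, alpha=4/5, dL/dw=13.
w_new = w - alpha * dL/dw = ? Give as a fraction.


w_new = -12 - 4/5 * 13 = -12 - 52/5 = -112/5.

-112/5


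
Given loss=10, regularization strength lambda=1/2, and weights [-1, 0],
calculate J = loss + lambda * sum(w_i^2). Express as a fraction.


L2 sq norm = sum(w^2) = 1. J = 10 + 1/2 * 1 = 21/2.

21/2


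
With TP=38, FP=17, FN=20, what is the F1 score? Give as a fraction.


Precision = 38/55 = 38/55. Recall = 38/58 = 19/29. F1 = 2*P*R/(P+R) = 76/113.

76/113


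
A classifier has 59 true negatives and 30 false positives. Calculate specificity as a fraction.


Specificity = TN / (TN + FP) = 59 / 89 = 59/89.

59/89


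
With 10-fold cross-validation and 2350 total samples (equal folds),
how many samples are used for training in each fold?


Each validation fold has 2350/10 = 235 samples. Training set = 2350 - 235 = 2115.

2115


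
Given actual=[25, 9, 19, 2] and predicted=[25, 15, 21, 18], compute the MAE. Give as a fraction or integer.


MAE = (1/4) * (|25-25|=0 + |9-15|=6 + |19-21|=2 + |2-18|=16). Sum = 24. MAE = 6.

6


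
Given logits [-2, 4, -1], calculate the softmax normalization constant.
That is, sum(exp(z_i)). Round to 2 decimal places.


Denom = e^-2=0.1353 + e^4=54.5982 + e^-1=0.3679. Sum = 55.1014, which rounds to 55.10.

55.10


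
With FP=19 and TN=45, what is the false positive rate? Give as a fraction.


FPR = FP / (FP + TN) = 19 / 64 = 19/64.

19/64


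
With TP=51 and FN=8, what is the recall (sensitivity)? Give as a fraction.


Recall = TP / (TP + FN) = 51 / 59 = 51/59.

51/59


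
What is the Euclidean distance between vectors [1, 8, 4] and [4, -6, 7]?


d = sqrt(sum of squared differences). (1-4)^2=9, (8--6)^2=196, (4-7)^2=9. Sum = 214.

sqrt(214)


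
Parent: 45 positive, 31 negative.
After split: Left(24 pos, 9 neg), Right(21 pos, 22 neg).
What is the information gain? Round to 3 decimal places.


H(parent) = 0.9754. H(left) = 0.8454, H(right) = 0.9996. Weighted = (33/76)*0.8454 + (43/76)*0.9996 = 0.9326. IG = 0.9754 - 0.9326 = 0.0428, which rounds to 0.043.

0.043


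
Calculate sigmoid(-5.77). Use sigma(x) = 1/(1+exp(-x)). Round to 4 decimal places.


sigma(-5.77) = 1/(1+e^(5.77)) = 1/(1+320.537733) = 1/321.537733 = 0.0031.

0.0031


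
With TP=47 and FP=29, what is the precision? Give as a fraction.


Precision = TP / (TP + FP) = 47 / 76 = 47/76.

47/76


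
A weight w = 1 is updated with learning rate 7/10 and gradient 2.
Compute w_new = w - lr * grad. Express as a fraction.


w_new = 1 - 7/10 * 2 = 1 - 7/5 = -2/5.

-2/5


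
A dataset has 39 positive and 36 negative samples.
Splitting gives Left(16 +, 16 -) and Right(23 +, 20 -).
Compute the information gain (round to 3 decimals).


H(parent) = 0.9988. H(left) = 1.0000, H(right) = 0.9965. Weighted = (32/75)*1.0000 + (43/75)*0.9965 = 0.9980. IG = 0.9988 - 0.9980 = 0.0008, which rounds to 0.001.

0.001


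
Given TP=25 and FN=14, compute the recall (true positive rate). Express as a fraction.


Recall = TP / (TP + FN) = 25 / 39 = 25/39.

25/39


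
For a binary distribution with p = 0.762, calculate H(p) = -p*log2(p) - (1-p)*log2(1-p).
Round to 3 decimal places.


H = -0.762*log2(0.762) - 0.238*log2(0.238) = 0.792.

0.792


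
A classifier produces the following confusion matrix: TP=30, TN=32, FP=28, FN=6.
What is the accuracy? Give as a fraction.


Accuracy = (TP + TN) / (TP + TN + FP + FN) = (30 + 32) / 96 = 31/48.

31/48


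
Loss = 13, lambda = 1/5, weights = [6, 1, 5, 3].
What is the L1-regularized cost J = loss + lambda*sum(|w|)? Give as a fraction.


L1 norm = sum(|w|) = 15. J = 13 + 1/5 * 15 = 16.

16


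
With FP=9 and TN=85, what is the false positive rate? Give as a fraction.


FPR = FP / (FP + TN) = 9 / 94 = 9/94.

9/94


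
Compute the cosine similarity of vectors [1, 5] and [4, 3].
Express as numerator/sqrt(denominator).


dot = 19. |a|^2 = 26, |b|^2 = 25. cos = 19/sqrt(650).

19/sqrt(650)


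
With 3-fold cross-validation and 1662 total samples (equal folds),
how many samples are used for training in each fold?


Each validation fold has 1662/3 = 554 samples. Training set = 1662 - 554 = 1108.

1108


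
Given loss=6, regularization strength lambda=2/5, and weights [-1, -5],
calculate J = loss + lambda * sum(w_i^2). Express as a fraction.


L2 sq norm = sum(w^2) = 26. J = 6 + 2/5 * 26 = 82/5.

82/5


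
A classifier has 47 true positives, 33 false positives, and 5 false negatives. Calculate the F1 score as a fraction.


Precision = 47/80 = 47/80. Recall = 47/52 = 47/52. F1 = 2*P*R/(P+R) = 47/66.

47/66


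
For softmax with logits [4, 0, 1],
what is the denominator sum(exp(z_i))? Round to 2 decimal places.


Denom = e^4=54.5982 + e^0=1.0000 + e^1=2.7183. Sum = 58.3165, which rounds to 58.32.

58.32


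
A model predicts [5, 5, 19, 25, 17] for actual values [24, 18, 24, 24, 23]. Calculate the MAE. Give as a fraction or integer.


MAE = (1/5) * (|24-5|=19 + |18-5|=13 + |24-19|=5 + |24-25|=1 + |23-17|=6). Sum = 44. MAE = 44/5.

44/5


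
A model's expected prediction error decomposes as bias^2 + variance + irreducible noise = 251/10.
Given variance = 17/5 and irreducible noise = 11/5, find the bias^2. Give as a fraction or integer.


Total error = bias^2 + variance + irreducible noise. So bias^2 = 251/10 - 17/5 - 11/5 = 39/2.

39/2


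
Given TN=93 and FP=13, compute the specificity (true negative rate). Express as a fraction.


Specificity = TN / (TN + FP) = 93 / 106 = 93/106.

93/106


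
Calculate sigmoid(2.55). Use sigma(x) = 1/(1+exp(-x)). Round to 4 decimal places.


sigma(2.55) = 1/(1+e^(-2.55)) = 1/(1+0.078082) = 1/1.078082 = 0.9276.

0.9276


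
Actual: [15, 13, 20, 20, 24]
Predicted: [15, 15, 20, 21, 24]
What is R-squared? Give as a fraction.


Mean(y) = 92/5. SS_res = 5. SS_tot = 386/5. R^2 = 1 - 5/(386/5) = 361/386.

361/386


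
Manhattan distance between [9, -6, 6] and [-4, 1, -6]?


d = sum of absolute differences: |9--4|=13 + |-6-1|=7 + |6--6|=12 = 32.

32


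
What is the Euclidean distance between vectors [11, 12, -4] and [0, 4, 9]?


d = sqrt(sum of squared differences). (11-0)^2=121, (12-4)^2=64, (-4-9)^2=169. Sum = 354.

sqrt(354)


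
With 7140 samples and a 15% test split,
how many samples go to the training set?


Test set = 7140 * 15% = 1071. Training set = 7140 - 1071 = 6069.

6069


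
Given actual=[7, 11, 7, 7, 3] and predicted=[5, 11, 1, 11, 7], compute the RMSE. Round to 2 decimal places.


MSE = 14.4000. RMSE = sqrt(14.4000) = 3.79.

3.79


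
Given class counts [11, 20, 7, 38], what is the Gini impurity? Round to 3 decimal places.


Total = 76. Proportions: 11/76, 20/76, 7/76, 38/76. sum(p_i^2) = 0.3487. Gini = 1 - 0.3487 = 0.6513, which rounds to 0.651.

0.651


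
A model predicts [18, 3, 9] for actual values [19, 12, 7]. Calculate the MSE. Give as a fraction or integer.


MSE = (1/3) * ((19-18)^2=1 + (12-3)^2=81 + (7-9)^2=4). Sum = 86. MSE = 86/3.

86/3


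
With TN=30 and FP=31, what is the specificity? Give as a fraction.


Specificity = TN / (TN + FP) = 30 / 61 = 30/61.

30/61


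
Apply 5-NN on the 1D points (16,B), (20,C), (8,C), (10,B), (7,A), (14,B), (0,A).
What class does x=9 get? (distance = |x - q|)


Distances: |16-9|=7, |20-9|=11, |8-9|=1, |10-9|=1, |7-9|=2, |14-9|=5, |0-9|=9. 5 nearest: (10,B), (8,C), (7,A), (14,B), (16,B). Counts: {'B': 3, 'C': 1, 'A': 1}. Majority class: B.

B


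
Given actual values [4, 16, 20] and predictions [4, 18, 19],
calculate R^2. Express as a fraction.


Mean(y) = 40/3. SS_res = 5. SS_tot = 416/3. R^2 = 1 - 5/(416/3) = 401/416.

401/416


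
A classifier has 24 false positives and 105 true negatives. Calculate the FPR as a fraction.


FPR = FP / (FP + TN) = 24 / 129 = 8/43.

8/43


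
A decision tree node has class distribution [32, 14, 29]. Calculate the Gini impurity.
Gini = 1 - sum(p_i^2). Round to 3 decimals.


Total = 75. Proportions: 32/75, 14/75, 29/75. sum(p_i^2) = 0.3664. Gini = 1 - 0.3664 = 0.6336, which rounds to 0.634.

0.634


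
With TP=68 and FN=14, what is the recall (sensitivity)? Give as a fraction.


Recall = TP / (TP + FN) = 68 / 82 = 34/41.

34/41


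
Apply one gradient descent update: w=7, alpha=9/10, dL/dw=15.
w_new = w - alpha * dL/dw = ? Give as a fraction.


w_new = 7 - 9/10 * 15 = 7 - 27/2 = -13/2.

-13/2


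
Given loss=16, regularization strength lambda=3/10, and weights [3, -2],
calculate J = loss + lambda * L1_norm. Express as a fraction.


L1 norm = sum(|w|) = 5. J = 16 + 3/10 * 5 = 35/2.

35/2


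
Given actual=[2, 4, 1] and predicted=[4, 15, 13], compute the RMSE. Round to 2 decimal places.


MSE = 89.6667. RMSE = sqrt(89.6667) = 9.47.

9.47


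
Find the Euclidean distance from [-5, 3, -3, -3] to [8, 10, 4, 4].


d = sqrt(sum of squared differences). (-5-8)^2=169, (3-10)^2=49, (-3-4)^2=49, (-3-4)^2=49. Sum = 316.

sqrt(316)


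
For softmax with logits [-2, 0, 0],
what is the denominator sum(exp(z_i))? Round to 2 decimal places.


Denom = e^-2=0.1353 + e^0=1.0000 + e^0=1.0000. Sum = 2.1353, which rounds to 2.14.

2.14


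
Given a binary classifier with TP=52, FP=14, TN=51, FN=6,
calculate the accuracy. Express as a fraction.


Accuracy = (TP + TN) / (TP + TN + FP + FN) = (52 + 51) / 123 = 103/123.

103/123


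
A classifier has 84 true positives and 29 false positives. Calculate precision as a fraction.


Precision = TP / (TP + FP) = 84 / 113 = 84/113.

84/113


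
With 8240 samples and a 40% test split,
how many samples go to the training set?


Test set = 8240 * 40% = 3296. Training set = 8240 - 3296 = 4944.

4944


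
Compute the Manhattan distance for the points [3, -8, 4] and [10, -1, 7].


d = sum of absolute differences: |3-10|=7 + |-8--1|=7 + |4-7|=3 = 17.

17


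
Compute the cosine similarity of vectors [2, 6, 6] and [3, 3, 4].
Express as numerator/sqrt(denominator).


dot = 48. |a|^2 = 76, |b|^2 = 34. cos = 48/sqrt(2584).

48/sqrt(2584)


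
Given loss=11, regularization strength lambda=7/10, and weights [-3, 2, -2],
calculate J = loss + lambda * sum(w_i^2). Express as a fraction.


L2 sq norm = sum(w^2) = 17. J = 11 + 7/10 * 17 = 229/10.

229/10


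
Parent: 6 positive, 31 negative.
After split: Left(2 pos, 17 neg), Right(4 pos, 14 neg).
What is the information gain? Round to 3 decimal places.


H(parent) = 0.6395. H(left) = 0.4855, H(right) = 0.7642. Weighted = (19/37)*0.4855 + (18/37)*0.7642 = 0.6211. IG = 0.6395 - 0.6211 = 0.0184, which rounds to 0.018.

0.018


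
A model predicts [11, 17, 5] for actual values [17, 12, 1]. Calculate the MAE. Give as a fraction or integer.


MAE = (1/3) * (|17-11|=6 + |12-17|=5 + |1-5|=4). Sum = 15. MAE = 5.

5


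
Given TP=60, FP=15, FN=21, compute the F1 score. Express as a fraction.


Precision = 60/75 = 4/5. Recall = 60/81 = 20/27. F1 = 2*P*R/(P+R) = 10/13.

10/13


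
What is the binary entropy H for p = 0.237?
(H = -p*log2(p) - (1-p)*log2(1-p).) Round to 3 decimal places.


H = -0.237*log2(0.237) - 0.763*log2(0.763) = 0.790.

0.790


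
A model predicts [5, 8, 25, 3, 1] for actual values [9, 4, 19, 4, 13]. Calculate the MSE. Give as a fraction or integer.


MSE = (1/5) * ((9-5)^2=16 + (4-8)^2=16 + (19-25)^2=36 + (4-3)^2=1 + (13-1)^2=144). Sum = 213. MSE = 213/5.

213/5


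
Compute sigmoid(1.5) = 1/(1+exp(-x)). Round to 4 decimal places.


sigma(1.5) = 1/(1+e^(-1.5)) = 1/(1+0.223130) = 1/1.223130 = 0.8176.

0.8176


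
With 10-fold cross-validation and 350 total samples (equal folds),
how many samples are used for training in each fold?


Each validation fold has 350/10 = 35 samples. Training set = 350 - 35 = 315.

315


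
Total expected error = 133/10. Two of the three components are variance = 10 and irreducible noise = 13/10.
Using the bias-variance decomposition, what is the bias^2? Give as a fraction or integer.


Total error = bias^2 + variance + irreducible noise. So bias^2 = 133/10 - 10 - 13/10 = 2.

2


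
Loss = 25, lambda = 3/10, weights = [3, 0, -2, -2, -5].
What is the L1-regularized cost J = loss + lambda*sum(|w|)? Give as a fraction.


L1 norm = sum(|w|) = 12. J = 25 + 3/10 * 12 = 143/5.

143/5


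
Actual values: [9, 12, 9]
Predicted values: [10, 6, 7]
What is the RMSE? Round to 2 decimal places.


MSE = 13.6667. RMSE = sqrt(13.6667) = 3.70.

3.70


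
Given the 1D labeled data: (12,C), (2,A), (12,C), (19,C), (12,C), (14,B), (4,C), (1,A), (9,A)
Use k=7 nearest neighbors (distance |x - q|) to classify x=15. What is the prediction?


Distances: |12-15|=3, |2-15|=13, |12-15|=3, |19-15|=4, |12-15|=3, |14-15|=1, |4-15|=11, |1-15|=14, |9-15|=6. 7 nearest: (14,B), (12,C), (12,C), (12,C), (19,C), (9,A), (4,C). Counts: {'B': 1, 'C': 5, 'A': 1}. Majority class: C.

C


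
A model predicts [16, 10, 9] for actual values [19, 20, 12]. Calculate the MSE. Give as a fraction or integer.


MSE = (1/3) * ((19-16)^2=9 + (20-10)^2=100 + (12-9)^2=9). Sum = 118. MSE = 118/3.

118/3


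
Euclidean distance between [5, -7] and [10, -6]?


d = sqrt(sum of squared differences). (5-10)^2=25, (-7--6)^2=1. Sum = 26.

sqrt(26)


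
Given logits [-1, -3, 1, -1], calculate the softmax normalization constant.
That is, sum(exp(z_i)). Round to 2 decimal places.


Denom = e^-1=0.3679 + e^-3=0.0498 + e^1=2.7183 + e^-1=0.3679. Sum = 3.5039, which rounds to 3.50.

3.50


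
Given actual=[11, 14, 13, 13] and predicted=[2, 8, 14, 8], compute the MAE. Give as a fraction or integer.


MAE = (1/4) * (|11-2|=9 + |14-8|=6 + |13-14|=1 + |13-8|=5). Sum = 21. MAE = 21/4.

21/4


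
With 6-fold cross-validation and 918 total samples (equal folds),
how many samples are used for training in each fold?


Each validation fold has 918/6 = 153 samples. Training set = 918 - 153 = 765.

765


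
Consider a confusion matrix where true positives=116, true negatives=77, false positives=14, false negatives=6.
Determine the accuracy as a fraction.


Accuracy = (TP + TN) / (TP + TN + FP + FN) = (116 + 77) / 213 = 193/213.

193/213


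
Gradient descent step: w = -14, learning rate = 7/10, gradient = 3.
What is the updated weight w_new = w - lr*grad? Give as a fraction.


w_new = -14 - 7/10 * 3 = -14 - 21/10 = -161/10.

-161/10


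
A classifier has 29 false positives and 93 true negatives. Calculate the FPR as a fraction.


FPR = FP / (FP + TN) = 29 / 122 = 29/122.

29/122


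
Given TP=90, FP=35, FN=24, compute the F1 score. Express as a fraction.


Precision = 90/125 = 18/25. Recall = 90/114 = 15/19. F1 = 2*P*R/(P+R) = 180/239.

180/239


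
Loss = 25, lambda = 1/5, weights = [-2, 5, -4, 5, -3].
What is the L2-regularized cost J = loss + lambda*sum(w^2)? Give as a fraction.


L2 sq norm = sum(w^2) = 79. J = 25 + 1/5 * 79 = 204/5.

204/5


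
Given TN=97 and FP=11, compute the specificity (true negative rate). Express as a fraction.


Specificity = TN / (TN + FP) = 97 / 108 = 97/108.

97/108


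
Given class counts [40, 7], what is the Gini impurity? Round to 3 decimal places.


Total = 47. Proportions: 40/47, 7/47. sum(p_i^2) = 0.7465. Gini = 1 - 0.7465 = 0.2535, which rounds to 0.254.

0.254


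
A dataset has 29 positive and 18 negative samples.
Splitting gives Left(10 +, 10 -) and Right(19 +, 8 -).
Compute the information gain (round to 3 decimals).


H(parent) = 0.9601. H(left) = 1.0000, H(right) = 0.8767. Weighted = (20/47)*1.0000 + (27/47)*0.8767 = 0.9292. IG = 0.9601 - 0.9292 = 0.0309, which rounds to 0.031.

0.031


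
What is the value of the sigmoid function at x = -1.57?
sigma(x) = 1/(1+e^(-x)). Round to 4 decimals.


sigma(-1.57) = 1/(1+e^(1.57)) = 1/(1+4.806648) = 1/5.806648 = 0.1722.

0.1722


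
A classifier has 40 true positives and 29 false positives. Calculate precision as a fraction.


Precision = TP / (TP + FP) = 40 / 69 = 40/69.

40/69


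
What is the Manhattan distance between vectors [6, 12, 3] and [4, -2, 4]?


d = sum of absolute differences: |6-4|=2 + |12--2|=14 + |3-4|=1 = 17.

17


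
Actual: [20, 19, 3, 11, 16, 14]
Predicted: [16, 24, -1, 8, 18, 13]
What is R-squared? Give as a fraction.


Mean(y) = 83/6. SS_res = 71. SS_tot = 1169/6. R^2 = 1 - 71/(1169/6) = 743/1169.

743/1169


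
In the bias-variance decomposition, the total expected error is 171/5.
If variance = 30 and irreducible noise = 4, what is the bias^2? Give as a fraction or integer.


Total error = bias^2 + variance + irreducible noise. So bias^2 = 171/5 - 30 - 4 = 1/5.

1/5


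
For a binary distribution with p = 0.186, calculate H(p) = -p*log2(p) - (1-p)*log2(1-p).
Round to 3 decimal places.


H = -0.186*log2(0.186) - 0.814*log2(0.814) = 0.693.

0.693
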